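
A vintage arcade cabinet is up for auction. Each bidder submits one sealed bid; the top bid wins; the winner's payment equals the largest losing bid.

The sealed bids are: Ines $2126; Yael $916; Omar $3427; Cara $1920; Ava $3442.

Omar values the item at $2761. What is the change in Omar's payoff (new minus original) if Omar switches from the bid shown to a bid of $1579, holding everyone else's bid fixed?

The highest bid among the other bidders is $3442; Omar's bid doesn't change that.
Original bid $3427: Omar is not highest (top rival bid is $3442); payoff $0.
Alternative bid $1579: Omar is not highest (top rival bid is $3442); payoff $0.
Change in payoff = $0 − ($0) = $0.

$0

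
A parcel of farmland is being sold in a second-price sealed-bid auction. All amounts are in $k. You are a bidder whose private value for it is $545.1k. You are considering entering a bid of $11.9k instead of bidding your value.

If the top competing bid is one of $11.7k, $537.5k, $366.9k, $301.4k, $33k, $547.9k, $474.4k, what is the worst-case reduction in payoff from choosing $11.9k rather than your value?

$512.1k

$11.7k: same outcome either way → loss $0k.
$537.5k: truthful gives $7.6k, deviation gives $0k → loss $7.6k.
$366.9k: truthful gives $178.2k, deviation gives $0k → loss $178.2k.
$301.4k: truthful gives $243.7k, deviation gives $0k → loss $243.7k.
$33k: truthful gives $512.1k, deviation gives $0k → loss $512.1k.
$547.9k: same outcome either way → loss $0k.
$474.4k: truthful gives $70.7k, deviation gives $0k → loss $70.7k.
Maximum loss: $512.1k.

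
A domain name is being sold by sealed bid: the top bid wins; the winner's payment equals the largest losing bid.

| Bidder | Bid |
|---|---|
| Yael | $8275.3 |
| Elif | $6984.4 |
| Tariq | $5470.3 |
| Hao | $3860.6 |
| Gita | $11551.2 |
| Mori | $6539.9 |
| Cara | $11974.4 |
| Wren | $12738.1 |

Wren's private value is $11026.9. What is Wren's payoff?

Highest bid: Wren at $12738.1, so Wren wins.
Second-highest bid: Cara at $11974.4 — that is the price the winner pays.
Wren's payoff = value − price = $11026.9 − $11974.4 = −$947.5.

−$947.5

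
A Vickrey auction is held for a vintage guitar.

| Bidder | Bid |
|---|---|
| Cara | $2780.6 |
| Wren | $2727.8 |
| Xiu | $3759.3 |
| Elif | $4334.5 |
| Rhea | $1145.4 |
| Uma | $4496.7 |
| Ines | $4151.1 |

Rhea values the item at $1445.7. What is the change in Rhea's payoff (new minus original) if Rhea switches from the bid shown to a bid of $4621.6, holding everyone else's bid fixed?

The highest bid among the other bidders is $4496.7; Rhea's bid doesn't change that.
Original bid $1145.4: Rhea is not highest (top rival bid is $4496.7); payoff $0.
Alternative bid $4621.6: Rhea is highest, pays the top rival bid $4496.7; payoff $1445.7 − $4496.7 = −$3051.
Change in payoff = −$3051 − ($0) = −$3051.

−$3051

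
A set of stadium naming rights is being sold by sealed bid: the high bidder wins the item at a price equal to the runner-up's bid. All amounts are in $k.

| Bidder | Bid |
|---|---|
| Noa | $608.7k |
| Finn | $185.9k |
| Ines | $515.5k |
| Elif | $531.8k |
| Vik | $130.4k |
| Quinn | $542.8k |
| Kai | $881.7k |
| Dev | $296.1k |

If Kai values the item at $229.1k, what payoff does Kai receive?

−$379.6k

Highest bid: Kai at $881.7k, so Kai wins.
Second-highest bid: Noa at $608.7k — that is the price the winner pays.
Kai's payoff = value − price = $229.1k − $608.7k = −$379.6k.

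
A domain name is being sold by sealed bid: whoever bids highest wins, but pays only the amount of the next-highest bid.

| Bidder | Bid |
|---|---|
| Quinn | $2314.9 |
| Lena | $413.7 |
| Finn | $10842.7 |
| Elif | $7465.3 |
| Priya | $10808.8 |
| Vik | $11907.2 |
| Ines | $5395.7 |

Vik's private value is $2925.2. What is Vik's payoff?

−$7917.5

Highest bid: Vik at $11907.2, so Vik wins.
Second-highest bid: Finn at $10842.7 — that is the price the winner pays.
Vik's payoff = value − price = $2925.2 − $10842.7 = −$7917.5.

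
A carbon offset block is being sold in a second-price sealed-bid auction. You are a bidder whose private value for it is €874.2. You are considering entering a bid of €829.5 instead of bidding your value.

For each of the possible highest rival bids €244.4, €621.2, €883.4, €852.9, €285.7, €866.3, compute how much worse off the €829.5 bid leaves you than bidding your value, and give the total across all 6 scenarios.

The deviation costs you only when the competing bid falls strictly between €829.5 and €874.2; elsewhere both bids give the same outcome.
€244.4: outcomes coincide → loss €0.
€621.2: outcomes coincide → loss €0.
€883.4: outcomes coincide → loss €0.
€852.9: truthful payoff €21.3, deviation payoff €0 → loss €21.3.
€285.7: outcomes coincide → loss €0.
€866.3: truthful payoff €7.9, deviation payoff €0 → loss €7.9.
Total loss = €21.3 + €7.9 = €29.2.

€29.2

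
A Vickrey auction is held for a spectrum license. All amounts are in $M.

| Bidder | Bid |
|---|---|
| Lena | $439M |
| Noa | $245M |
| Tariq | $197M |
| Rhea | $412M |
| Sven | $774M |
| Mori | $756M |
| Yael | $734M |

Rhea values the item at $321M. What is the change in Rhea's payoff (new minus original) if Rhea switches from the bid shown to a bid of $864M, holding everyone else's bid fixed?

−$453M

The highest bid among the other bidders is $774M; Rhea's bid doesn't change that.
Original bid $412M: Rhea is not highest (top rival bid is $774M); payoff $0M.
Alternative bid $864M: Rhea is highest, pays the top rival bid $774M; payoff $321M − $774M = −$453M.
Change in payoff = −$453M − ($0M) = −$453M.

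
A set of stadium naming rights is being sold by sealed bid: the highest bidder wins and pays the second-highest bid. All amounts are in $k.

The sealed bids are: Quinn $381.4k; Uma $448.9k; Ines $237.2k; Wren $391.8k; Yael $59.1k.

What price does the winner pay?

Highest bid: Uma at $448.9k, so Uma wins.
Second-highest bid: Wren at $391.8k — that is the price the winner pays.

$391.8k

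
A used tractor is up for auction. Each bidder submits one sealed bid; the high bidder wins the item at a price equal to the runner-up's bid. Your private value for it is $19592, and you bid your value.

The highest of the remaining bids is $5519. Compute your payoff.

$14073

Your bid $19592 exceeds the highest competing bid $5519, so you win.
In a second-price auction the winner pays the second-highest bid, $5519.
Payoff = value − price = $19592 − $5519 = $14073.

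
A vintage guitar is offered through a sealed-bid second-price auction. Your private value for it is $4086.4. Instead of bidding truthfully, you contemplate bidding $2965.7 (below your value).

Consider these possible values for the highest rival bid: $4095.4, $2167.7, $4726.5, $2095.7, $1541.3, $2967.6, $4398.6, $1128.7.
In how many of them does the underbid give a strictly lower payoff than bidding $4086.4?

1

The deviation hurts exactly when the highest competing bid lies strictly between $2965.7 and $4086.4 — underbidding then forfeits a profitable win.
$4095.4: above both → same outcome either way.
$2167.7: below both → same outcome either way.
$4726.5: above both → same outcome either way.
$2095.7: below both → same outcome either way.
$1541.3: below both → same outcome either way.
$2967.6: inside the interval → strictly worse (loss $1118.8).
$4398.6: above both → same outcome either way.
$1128.7: below both → same outcome either way.
Count: 1.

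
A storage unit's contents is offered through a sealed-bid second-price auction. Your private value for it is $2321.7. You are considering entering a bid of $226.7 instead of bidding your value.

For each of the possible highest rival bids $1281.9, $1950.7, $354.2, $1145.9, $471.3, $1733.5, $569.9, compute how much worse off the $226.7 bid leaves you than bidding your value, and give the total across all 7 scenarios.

The deviation costs you only when the competing bid falls strictly between $226.7 and $2321.7; elsewhere both bids give the same outcome.
$1281.9: truthful payoff $1039.8, deviation payoff $0 → loss $1039.8.
$1950.7: truthful payoff $371, deviation payoff $0 → loss $371.
$354.2: truthful payoff $1967.5, deviation payoff $0 → loss $1967.5.
$1145.9: truthful payoff $1175.8, deviation payoff $0 → loss $1175.8.
$471.3: truthful payoff $1850.4, deviation payoff $0 → loss $1850.4.
$1733.5: truthful payoff $588.2, deviation payoff $0 → loss $588.2.
$569.9: truthful payoff $1751.8, deviation payoff $0 → loss $1751.8.
Total loss = $1039.8 + $371 + $1967.5 + $1175.8 + $1850.4 + $588.2 + $1751.8 = $8744.5.
Because the price is fixed by the runner-up's bid, deviating from your value can only change a good outcome into a bad one — never the reverse.

$8744.5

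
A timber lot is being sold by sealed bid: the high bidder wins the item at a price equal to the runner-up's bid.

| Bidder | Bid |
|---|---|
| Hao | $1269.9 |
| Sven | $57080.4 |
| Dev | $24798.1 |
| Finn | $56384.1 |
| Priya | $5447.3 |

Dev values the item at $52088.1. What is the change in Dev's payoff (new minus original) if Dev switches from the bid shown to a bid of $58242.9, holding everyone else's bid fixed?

The highest bid among the other bidders is $57080.4; Dev's bid doesn't change that.
Original bid $24798.1: Dev is not highest (top rival bid is $57080.4); payoff $0.
Alternative bid $58242.9: Dev is highest, pays the top rival bid $57080.4; payoff $52088.1 − $57080.4 = −$4992.3.
Change in payoff = −$4992.3 − ($0) = −$4992.3.

−$4992.3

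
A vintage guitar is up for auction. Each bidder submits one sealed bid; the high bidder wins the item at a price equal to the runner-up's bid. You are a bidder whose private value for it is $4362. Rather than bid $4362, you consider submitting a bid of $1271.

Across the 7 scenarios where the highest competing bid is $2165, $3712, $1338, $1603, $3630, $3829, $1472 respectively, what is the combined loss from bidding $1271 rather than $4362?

The deviation costs you only when the competing bid falls strictly between $1271 and $4362; elsewhere both bids give the same outcome.
$2165: truthful payoff $2197, deviation payoff $0 → loss $2197.
$3712: truthful payoff $650, deviation payoff $0 → loss $650.
$1338: truthful payoff $3024, deviation payoff $0 → loss $3024.
$1603: truthful payoff $2759, deviation payoff $0 → loss $2759.
$3630: truthful payoff $732, deviation payoff $0 → loss $732.
$3829: truthful payoff $533, deviation payoff $0 → loss $533.
$1472: truthful payoff $2890, deviation payoff $0 → loss $2890.
Total loss = $2197 + $650 + $3024 + $2759 + $732 + $533 + $2890 = $12785.
Truthful bidding weakly dominates here: raising your bid can only win items priced above your value, and lowering it can only forfeit items priced below.

$12785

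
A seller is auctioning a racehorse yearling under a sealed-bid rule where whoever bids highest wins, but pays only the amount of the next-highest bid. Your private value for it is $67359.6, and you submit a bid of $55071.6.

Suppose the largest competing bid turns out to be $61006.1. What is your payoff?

Your bid $55071.6 is below the highest competing bid $61006.1, so you lose.
A losing bidder pays nothing and receives nothing: payoff = $0.

$0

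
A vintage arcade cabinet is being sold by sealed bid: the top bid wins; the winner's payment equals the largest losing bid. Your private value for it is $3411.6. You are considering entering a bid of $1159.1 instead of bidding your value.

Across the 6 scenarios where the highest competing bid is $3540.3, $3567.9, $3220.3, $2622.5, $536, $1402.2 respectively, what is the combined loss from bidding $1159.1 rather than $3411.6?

$2989.8

The deviation costs you only when the competing bid falls strictly between $1159.1 and $3411.6; elsewhere both bids give the same outcome.
$3540.3: outcomes coincide → loss $0.
$3567.9: outcomes coincide → loss $0.
$3220.3: truthful payoff $191.3, deviation payoff $0 → loss $191.3.
$2622.5: truthful payoff $789.1, deviation payoff $0 → loss $789.1.
$536: outcomes coincide → loss $0.
$1402.2: truthful payoff $2009.4, deviation payoff $0 → loss $2009.4.
Total loss = $191.3 + $789.1 + $2009.4 = $2989.8.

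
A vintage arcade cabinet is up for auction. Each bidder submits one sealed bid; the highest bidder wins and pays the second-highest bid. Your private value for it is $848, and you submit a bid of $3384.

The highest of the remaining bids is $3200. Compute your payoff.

−$2352

Your bid $3384 exceeds the highest competing bid $3200, so you win.
In a second-price auction the winner pays the second-highest bid, $3200.
Payoff = value − price = $848 − $3200 = −$2352.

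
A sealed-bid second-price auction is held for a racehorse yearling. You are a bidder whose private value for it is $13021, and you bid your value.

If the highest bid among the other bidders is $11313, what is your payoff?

$1708

Your bid $13021 exceeds the highest competing bid $11313, so you win.
In a second-price auction the winner pays the second-highest bid, $11313.
Payoff = value − price = $13021 − $11313 = $1708.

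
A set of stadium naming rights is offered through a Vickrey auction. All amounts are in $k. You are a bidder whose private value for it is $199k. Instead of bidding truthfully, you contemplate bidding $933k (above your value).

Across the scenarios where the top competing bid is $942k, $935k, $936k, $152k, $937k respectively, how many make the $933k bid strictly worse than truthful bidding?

The deviation hurts exactly when the highest competing bid lies strictly between $199k and $933k — overbidding then wins at a price above your value.
$942k: above both → same outcome either way.
$935k: above both → same outcome either way.
$936k: above both → same outcome either way.
$152k: below both → same outcome either way.
$937k: above both → same outcome either way.
Count: 0.

0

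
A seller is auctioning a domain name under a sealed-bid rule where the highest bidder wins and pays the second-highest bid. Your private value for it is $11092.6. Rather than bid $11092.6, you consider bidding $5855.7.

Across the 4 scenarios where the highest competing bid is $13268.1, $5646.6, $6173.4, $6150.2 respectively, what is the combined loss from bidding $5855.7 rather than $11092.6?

$9861.6

The deviation costs you only when the competing bid falls strictly between $5855.7 and $11092.6; elsewhere both bids give the same outcome.
$13268.1: outcomes coincide → loss $0.
$5646.6: outcomes coincide → loss $0.
$6173.4: truthful payoff $4919.2, deviation payoff $0 → loss $4919.2.
$6150.2: truthful payoff $4942.4, deviation payoff $0 → loss $4942.4.
Total loss = $4919.2 + $4942.4 = $9861.6.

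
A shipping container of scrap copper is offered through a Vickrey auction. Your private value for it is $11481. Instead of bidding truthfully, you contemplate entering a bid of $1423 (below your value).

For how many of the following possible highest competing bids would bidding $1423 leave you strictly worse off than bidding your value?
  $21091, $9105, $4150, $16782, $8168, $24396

3

The deviation hurts exactly when the highest competing bid lies strictly between $1423 and $11481 — underbidding then forfeits a profitable win.
$21091: above both → same outcome either way.
$9105: inside the interval → strictly worse (loss $2376).
$4150: inside the interval → strictly worse (loss $7331).
$16782: above both → same outcome either way.
$8168: inside the interval → strictly worse (loss $3313).
$24396: above both → same outcome either way.
Count: 3.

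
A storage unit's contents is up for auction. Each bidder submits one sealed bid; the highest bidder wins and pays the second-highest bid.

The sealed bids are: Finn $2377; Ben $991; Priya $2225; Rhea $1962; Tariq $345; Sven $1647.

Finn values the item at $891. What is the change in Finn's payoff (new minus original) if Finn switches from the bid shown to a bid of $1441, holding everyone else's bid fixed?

$1334

The highest bid among the other bidders is $2225; Finn's bid doesn't change that.
Original bid $2377: Finn is highest, pays the top rival bid $2225; payoff $891 − $2225 = −$1334.
Alternative bid $1441: Finn is not highest (top rival bid is $2225); payoff $0.
Change in payoff = $0 − (−$1334) = $1334.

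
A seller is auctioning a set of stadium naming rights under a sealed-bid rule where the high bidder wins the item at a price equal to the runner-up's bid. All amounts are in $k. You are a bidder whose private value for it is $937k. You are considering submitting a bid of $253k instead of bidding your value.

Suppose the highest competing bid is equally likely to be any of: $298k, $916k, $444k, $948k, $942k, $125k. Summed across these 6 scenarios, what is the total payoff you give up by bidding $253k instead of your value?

The deviation costs you only when the competing bid falls strictly between $253k and $937k; elsewhere both bids give the same outcome.
$298k: truthful payoff $639k, deviation payoff $0k → loss $639k.
$916k: truthful payoff $21k, deviation payoff $0k → loss $21k.
$444k: truthful payoff $493k, deviation payoff $0k → loss $493k.
$948k: outcomes coincide → loss $0k.
$942k: outcomes coincide → loss $0k.
$125k: outcomes coincide → loss $0k.
Total loss = $639k + $21k + $493k = $1153k.

$1153k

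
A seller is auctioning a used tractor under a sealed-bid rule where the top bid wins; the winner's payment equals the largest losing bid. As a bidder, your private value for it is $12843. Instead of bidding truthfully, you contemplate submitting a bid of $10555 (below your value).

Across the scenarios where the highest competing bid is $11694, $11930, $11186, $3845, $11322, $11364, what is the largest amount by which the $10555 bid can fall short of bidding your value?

$1657

$11694: truthful gives $1149, deviation gives $0 → loss $1149.
$11930: truthful gives $913, deviation gives $0 → loss $913.
$11186: truthful gives $1657, deviation gives $0 → loss $1657.
$3845: same outcome either way → loss $0.
$11322: truthful gives $1521, deviation gives $0 → loss $1521.
$11364: truthful gives $1479, deviation gives $0 → loss $1479.
Maximum loss: $1657.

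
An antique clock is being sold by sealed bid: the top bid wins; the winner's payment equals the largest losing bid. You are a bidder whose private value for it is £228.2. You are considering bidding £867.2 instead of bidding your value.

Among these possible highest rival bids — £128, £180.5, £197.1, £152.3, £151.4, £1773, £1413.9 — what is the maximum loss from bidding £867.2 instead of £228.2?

£128: same outcome either way → loss £0.
£180.5: same outcome either way → loss £0.
£197.1: same outcome either way → loss £0.
£152.3: same outcome either way → loss £0.
£151.4: same outcome either way → loss £0.
£1773: same outcome either way → loss £0.
£1413.9: same outcome either way → loss £0.
Maximum loss: £0.

£0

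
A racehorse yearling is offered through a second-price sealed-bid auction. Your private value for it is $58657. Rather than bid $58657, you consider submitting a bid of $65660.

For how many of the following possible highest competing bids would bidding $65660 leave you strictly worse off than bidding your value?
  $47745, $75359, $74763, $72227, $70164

0

The deviation hurts exactly when the highest competing bid lies strictly between $58657 and $65660 — overbidding then wins at a price above your value.
$47745: below both → same outcome either way.
$75359: above both → same outcome either way.
$74763: above both → same outcome either way.
$72227: above both → same outcome either way.
$70164: above both → same outcome either way.
Count: 0.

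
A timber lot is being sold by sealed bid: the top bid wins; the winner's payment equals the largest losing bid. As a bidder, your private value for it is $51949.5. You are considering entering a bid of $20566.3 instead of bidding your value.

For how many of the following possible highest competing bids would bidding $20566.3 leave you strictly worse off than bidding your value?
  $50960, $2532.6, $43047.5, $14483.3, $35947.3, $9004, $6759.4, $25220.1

4

The deviation hurts exactly when the highest competing bid lies strictly between $20566.3 and $51949.5 — underbidding then forfeits a profitable win.
$50960: inside the interval → strictly worse (loss $989.5).
$2532.6: below both → same outcome either way.
$43047.5: inside the interval → strictly worse (loss $8902).
$14483.3: below both → same outcome either way.
$35947.3: inside the interval → strictly worse (loss $16002.2).
$9004: below both → same outcome either way.
$6759.4: below both → same outcome either way.
$25220.1: inside the interval → strictly worse (loss $26729.4).
Count: 4.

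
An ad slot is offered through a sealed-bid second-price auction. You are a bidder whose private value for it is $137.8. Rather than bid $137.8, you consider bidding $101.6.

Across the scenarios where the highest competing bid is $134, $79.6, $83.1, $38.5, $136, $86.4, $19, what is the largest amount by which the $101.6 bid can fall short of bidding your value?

$134: truthful gives $3.8, deviation gives $0 → loss $3.8.
$79.6: same outcome either way → loss $0.
$83.1: same outcome either way → loss $0.
$38.5: same outcome either way → loss $0.
$136: truthful gives $1.8, deviation gives $0 → loss $1.8.
$86.4: same outcome either way → loss $0.
$19: same outcome either way → loss $0.
Maximum loss: $3.8.

$3.8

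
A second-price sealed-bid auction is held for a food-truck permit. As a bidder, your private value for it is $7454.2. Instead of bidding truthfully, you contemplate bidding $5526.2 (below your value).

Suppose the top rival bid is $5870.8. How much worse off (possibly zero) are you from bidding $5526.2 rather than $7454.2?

$1583.4

Bidding your value $7454.2: you win (since $7454.2 > $5870.8) and pay $5870.8. Payoff $1583.4.
Bidding $5526.2: you lose. Payoff $0.
The competing bid $5870.8 lies between your shaded bid and your value, so underbidding forfeits an item you could have won at a profitable price.
Loss from deviating = $1583.4 − ($0) = $1583.4.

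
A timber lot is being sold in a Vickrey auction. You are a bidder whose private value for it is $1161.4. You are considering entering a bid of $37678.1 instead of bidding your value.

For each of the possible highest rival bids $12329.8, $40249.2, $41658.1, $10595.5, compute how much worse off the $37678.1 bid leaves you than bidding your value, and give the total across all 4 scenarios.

The deviation costs you only when the competing bid falls strictly between $1161.4 and $37678.1; elsewhere both bids give the same outcome.
$12329.8: truthful payoff $0, deviation payoff −$11168.4 → loss $11168.4.
$40249.2: outcomes coincide → loss $0.
$41658.1: outcomes coincide → loss $0.
$10595.5: truthful payoff $0, deviation payoff −$9434.1 → loss $9434.1.
Total loss = $11168.4 + $9434.1 = $20602.5.
Truthful bidding weakly dominates here: raising your bid can only win items priced above your value, and lowering it can only forfeit items priced below.

$20602.5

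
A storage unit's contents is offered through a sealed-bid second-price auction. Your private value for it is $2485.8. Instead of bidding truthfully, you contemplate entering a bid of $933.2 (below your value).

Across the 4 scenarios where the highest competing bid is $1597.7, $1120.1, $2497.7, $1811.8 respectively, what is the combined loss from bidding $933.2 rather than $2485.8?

The deviation costs you only when the competing bid falls strictly between $933.2 and $2485.8; elsewhere both bids give the same outcome.
$1597.7: truthful payoff $888.1, deviation payoff $0 → loss $888.1.
$1120.1: truthful payoff $1365.7, deviation payoff $0 → loss $1365.7.
$2497.7: outcomes coincide → loss $0.
$1811.8: truthful payoff $674, deviation payoff $0 → loss $674.
Total loss = $888.1 + $1365.7 + $674 = $2927.8.
In a second-price auction your bid sets only whether you win, not what you pay, so bidding your true value is weakly dominant.

$2927.8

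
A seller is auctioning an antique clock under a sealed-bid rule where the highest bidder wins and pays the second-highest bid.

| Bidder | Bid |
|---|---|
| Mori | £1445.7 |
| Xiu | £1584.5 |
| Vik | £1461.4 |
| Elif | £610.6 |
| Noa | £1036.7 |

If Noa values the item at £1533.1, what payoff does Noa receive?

£0

Highest bid: Xiu at £1584.5, so Xiu wins.
Second-highest bid: Vik at £1461.4 — that is the price the winner pays.
Noa did not win, so Noa pays nothing and receives nothing: payoff £0.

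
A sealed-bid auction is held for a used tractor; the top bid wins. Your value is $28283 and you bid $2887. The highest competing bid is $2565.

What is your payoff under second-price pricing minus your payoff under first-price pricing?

You have the highest bid, so you win under either rule.
Second-price: pay $2565 → payoff $25718.
First-price: pay your own bid $2887 → payoff $25396.
Difference = $25718 − ($25396) = $322.

$322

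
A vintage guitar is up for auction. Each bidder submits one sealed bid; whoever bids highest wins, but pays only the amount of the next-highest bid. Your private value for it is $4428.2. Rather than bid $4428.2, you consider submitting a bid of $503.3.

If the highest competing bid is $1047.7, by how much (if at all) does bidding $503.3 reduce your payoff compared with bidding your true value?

Bidding your value $4428.2: you win (since $4428.2 > $1047.7) and pay $1047.7. Payoff $3380.5.
Bidding $503.3: you lose. Payoff $0.
The competing bid $1047.7 lies between your shaded bid and your value, so underbidding forfeits an item you could have won at a profitable price.
Loss from deviating = $3380.5 − ($0) = $3380.5.

$3380.5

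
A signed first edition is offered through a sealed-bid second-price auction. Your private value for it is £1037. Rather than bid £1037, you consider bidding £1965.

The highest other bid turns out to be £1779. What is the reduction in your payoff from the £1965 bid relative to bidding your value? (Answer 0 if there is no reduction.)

£742

Bidding your value £1037: you lose (since £1037 < £1779). Payoff £0.
Bidding £1965: you win and pay £1779. Payoff £1037 − £1779 = −£742.
The competing bid £1779 lies between your value and your inflated bid, so overbidding wins an item priced above your value.
Loss from deviating = £0 − (−£742) = £742.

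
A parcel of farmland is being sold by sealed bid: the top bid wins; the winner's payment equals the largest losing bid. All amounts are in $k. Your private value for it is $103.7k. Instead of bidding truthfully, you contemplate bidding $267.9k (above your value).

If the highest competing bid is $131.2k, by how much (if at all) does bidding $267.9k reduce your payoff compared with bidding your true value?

$27.5k

Bidding your value $103.7k: you lose (since $103.7k < $131.2k). Payoff $0k.
Bidding $267.9k: you win and pay $131.2k. Payoff $103.7k − $131.2k = −$27.5k.
The competing bid $131.2k lies between your value and your inflated bid, so overbidding wins an item priced above your value.
Loss from deviating = $0k − (−$27.5k) = $27.5k.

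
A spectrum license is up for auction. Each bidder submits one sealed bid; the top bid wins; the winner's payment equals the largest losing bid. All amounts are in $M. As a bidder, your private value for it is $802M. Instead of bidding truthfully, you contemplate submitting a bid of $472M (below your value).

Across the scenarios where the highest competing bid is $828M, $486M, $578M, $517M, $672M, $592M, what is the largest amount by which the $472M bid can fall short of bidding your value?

$316M

$828M: same outcome either way → loss $0M.
$486M: truthful gives $316M, deviation gives $0M → loss $316M.
$578M: truthful gives $224M, deviation gives $0M → loss $224M.
$517M: truthful gives $285M, deviation gives $0M → loss $285M.
$672M: truthful gives $130M, deviation gives $0M → loss $130M.
$592M: truthful gives $210M, deviation gives $0M → loss $210M.
Maximum loss: $316M.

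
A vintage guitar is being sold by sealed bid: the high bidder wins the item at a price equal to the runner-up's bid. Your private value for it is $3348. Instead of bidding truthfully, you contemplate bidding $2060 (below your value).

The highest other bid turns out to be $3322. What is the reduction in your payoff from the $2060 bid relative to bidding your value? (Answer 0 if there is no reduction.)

Bidding your value $3348: you win (since $3348 > $3322) and pay $3322. Payoff $26.
Bidding $2060: you lose. Payoff $0.
The competing bid $3322 lies between your shaded bid and your value, so underbidding forfeits an item you could have won at a profitable price.
Loss from deviating = $26 − ($0) = $26.

$26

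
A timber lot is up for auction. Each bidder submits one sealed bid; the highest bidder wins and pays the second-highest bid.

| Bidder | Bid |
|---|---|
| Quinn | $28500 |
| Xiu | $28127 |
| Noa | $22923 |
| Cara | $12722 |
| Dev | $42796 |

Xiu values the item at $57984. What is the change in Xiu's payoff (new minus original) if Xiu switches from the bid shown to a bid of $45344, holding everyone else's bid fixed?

$15188

The highest bid among the other bidders is $42796; Xiu's bid doesn't change that.
Original bid $28127: Xiu is not highest (top rival bid is $42796); payoff $0.
Alternative bid $45344: Xiu is highest, pays the top rival bid $42796; payoff $57984 − $42796 = $15188.
Change in payoff = $15188 − ($0) = $15188.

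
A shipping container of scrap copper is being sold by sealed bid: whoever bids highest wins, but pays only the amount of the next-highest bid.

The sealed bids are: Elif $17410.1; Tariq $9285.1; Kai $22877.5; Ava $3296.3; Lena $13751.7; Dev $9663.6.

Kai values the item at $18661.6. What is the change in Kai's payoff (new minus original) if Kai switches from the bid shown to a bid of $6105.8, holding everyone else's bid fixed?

−$1251.5

The highest bid among the other bidders is $17410.1; Kai's bid doesn't change that.
Original bid $22877.5: Kai is highest, pays the top rival bid $17410.1; payoff $18661.6 − $17410.1 = $1251.5.
Alternative bid $6105.8: Kai is not highest (top rival bid is $17410.1); payoff $0.
Change in payoff = $0 − ($1251.5) = −$1251.5.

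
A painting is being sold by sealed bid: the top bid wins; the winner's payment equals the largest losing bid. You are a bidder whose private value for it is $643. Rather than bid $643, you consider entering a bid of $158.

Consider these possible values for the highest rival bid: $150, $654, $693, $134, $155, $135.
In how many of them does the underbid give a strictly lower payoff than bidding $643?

The deviation hurts exactly when the highest competing bid lies strictly between $158 and $643 — underbidding then forfeits a profitable win.
$150: below both → same outcome either way.
$654: above both → same outcome either way.
$693: above both → same outcome either way.
$134: below both → same outcome either way.
$155: below both → same outcome either way.
$135: below both → same outcome either way.
Count: 0.

0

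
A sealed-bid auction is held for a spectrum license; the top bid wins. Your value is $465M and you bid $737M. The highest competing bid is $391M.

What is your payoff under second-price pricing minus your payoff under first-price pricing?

You have the highest bid, so you win under either rule.
Second-price: pay $391M → payoff $74M.
First-price: pay your own bid $737M → payoff −$272M.
Difference = $74M − (−$272M) = $346M.

$346M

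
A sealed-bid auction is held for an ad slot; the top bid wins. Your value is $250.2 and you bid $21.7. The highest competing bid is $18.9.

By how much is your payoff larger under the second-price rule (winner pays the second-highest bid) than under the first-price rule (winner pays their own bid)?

You have the highest bid, so you win under either rule.
Second-price: pay $18.9 → payoff $231.3.
First-price: pay your own bid $21.7 → payoff $228.5.
Difference = $231.3 − ($228.5) = $2.8.

$2.8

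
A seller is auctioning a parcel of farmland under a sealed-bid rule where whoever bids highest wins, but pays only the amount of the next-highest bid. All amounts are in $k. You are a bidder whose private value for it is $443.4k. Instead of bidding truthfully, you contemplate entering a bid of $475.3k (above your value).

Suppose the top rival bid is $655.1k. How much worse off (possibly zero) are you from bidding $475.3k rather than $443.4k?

Bidding your value $443.4k: you lose (since $443.4k < $655.1k). Payoff $0k.
Bidding $475.3k: you lose. Payoff $0k.
Difference = $0k − $0k = $0k; both bids lead to the same outcome because the competing bid is above both your value and your alternative bid.

$0k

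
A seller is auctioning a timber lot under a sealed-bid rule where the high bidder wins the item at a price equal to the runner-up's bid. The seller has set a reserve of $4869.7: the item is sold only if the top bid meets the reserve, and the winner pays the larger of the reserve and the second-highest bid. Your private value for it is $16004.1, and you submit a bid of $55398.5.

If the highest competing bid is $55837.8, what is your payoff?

$0

Your bid $55398.5 is below the highest competing bid $55837.8, so you lose. Payoff $0.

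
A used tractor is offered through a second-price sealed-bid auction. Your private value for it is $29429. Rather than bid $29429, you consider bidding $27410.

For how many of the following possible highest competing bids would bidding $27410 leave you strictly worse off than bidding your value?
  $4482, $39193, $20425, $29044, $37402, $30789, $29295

The deviation hurts exactly when the highest competing bid lies strictly between $27410 and $29429 — underbidding then forfeits a profitable win.
$4482: below both → same outcome either way.
$39193: above both → same outcome either way.
$20425: below both → same outcome either way.
$29044: inside the interval → strictly worse (loss $385).
$37402: above both → same outcome either way.
$30789: above both → same outcome either way.
$29295: inside the interval → strictly worse (loss $134).
Count: 2.

2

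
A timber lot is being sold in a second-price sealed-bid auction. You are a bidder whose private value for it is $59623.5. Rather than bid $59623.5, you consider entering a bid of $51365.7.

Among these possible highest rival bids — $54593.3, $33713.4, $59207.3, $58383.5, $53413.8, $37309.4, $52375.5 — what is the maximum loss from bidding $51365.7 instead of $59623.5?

$54593.3: truthful gives $5030.2, deviation gives $0 → loss $5030.2.
$33713.4: same outcome either way → loss $0.
$59207.3: truthful gives $416.2, deviation gives $0 → loss $416.2.
$58383.5: truthful gives $1240, deviation gives $0 → loss $1240.
$53413.8: truthful gives $6209.7, deviation gives $0 → loss $6209.7.
$37309.4: same outcome either way → loss $0.
$52375.5: truthful gives $7248, deviation gives $0 → loss $7248.
Maximum loss: $7248.

$7248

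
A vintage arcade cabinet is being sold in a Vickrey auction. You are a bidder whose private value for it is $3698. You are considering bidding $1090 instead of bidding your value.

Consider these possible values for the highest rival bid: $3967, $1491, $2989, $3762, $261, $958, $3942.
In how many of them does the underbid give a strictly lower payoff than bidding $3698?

The deviation hurts exactly when the highest competing bid lies strictly between $1090 and $3698 — underbidding then forfeits a profitable win.
$3967: above both → same outcome either way.
$1491: inside the interval → strictly worse (loss $2207).
$2989: inside the interval → strictly worse (loss $709).
$3762: above both → same outcome either way.
$261: below both → same outcome either way.
$958: below both → same outcome either way.
$3942: above both → same outcome either way.
Count: 2.

2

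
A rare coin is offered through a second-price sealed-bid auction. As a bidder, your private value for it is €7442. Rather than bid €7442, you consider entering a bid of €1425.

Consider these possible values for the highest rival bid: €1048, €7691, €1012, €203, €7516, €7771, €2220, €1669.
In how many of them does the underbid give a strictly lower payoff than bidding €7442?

The deviation hurts exactly when the highest competing bid lies strictly between €1425 and €7442 — underbidding then forfeits a profitable win.
€1048: below both → same outcome either way.
€7691: above both → same outcome either way.
€1012: below both → same outcome either way.
€203: below both → same outcome either way.
€7516: above both → same outcome either way.
€7771: above both → same outcome either way.
€2220: inside the interval → strictly worse (loss €5222).
€1669: inside the interval → strictly worse (loss €5773).
Count: 2.

2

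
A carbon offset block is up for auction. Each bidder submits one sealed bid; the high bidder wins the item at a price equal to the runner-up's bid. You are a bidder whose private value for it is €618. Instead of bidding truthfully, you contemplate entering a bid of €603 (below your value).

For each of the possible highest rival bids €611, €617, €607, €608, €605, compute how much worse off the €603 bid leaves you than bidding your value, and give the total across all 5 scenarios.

€42

The deviation costs you only when the competing bid falls strictly between €603 and €618; elsewhere both bids give the same outcome.
€611: truthful payoff €7, deviation payoff €0 → loss €7.
€617: truthful payoff €1, deviation payoff €0 → loss €1.
€607: truthful payoff €11, deviation payoff €0 → loss €11.
€608: truthful payoff €10, deviation payoff €0 → loss €10.
€605: truthful payoff €13, deviation payoff €0 → loss €13.
Total loss = €7 + €1 + €11 + €10 + €13 = €42.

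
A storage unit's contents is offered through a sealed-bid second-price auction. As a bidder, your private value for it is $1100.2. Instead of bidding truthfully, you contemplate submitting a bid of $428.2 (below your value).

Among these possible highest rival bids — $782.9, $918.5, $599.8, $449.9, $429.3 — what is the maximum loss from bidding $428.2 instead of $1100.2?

$782.9: truthful gives $317.3, deviation gives $0 → loss $317.3.
$918.5: truthful gives $181.7, deviation gives $0 → loss $181.7.
$599.8: truthful gives $500.4, deviation gives $0 → loss $500.4.
$449.9: truthful gives $650.3, deviation gives $0 → loss $650.3.
$429.3: truthful gives $670.9, deviation gives $0 → loss $670.9.
Maximum loss: $670.9.

$670.9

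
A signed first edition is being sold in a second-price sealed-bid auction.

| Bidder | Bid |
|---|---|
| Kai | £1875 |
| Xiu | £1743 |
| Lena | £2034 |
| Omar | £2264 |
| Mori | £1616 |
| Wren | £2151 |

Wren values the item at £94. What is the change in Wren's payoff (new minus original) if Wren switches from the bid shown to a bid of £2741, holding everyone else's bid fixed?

The highest bid among the other bidders is £2264; Wren's bid doesn't change that.
Original bid £2151: Wren is not highest (top rival bid is £2264); payoff £0.
Alternative bid £2741: Wren is highest, pays the top rival bid £2264; payoff £94 − £2264 = −£2170.
Change in payoff = −£2170 − (£0) = −£2170.

−£2170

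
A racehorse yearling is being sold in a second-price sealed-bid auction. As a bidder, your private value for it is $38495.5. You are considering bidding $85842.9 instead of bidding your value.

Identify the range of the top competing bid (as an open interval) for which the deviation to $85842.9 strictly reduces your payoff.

If the competing bid is below $38495.5, both bids win at the same price — no difference.
If it is above $85842.9, both bids lose — no difference.
If it lies strictly between $38495.5 and $85842.9, bidding your value loses (payoff 0) while bidding $85842.9 wins at a price above your value (payoff negative).
So the deviation strictly hurts on the open interval ($38495.5, $85842.9).

($38495.5, $85842.9)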